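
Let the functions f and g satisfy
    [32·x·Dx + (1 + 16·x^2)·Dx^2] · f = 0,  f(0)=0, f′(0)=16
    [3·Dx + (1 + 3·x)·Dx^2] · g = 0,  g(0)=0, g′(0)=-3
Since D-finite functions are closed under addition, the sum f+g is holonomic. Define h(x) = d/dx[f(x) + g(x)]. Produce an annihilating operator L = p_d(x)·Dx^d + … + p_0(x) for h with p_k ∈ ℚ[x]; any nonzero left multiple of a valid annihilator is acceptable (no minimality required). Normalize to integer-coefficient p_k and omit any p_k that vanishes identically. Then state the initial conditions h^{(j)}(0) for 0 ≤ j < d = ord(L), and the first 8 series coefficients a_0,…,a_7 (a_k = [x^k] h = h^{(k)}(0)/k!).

L = (-96 - 864·x + 4608·x^2 + 4608·x^3) + (-50 - 192·x + 672·x^2 + 9216·x^3 + 9216·x^4)·Dx + (-3 + 23·x + 96·x^2 + 512·x^3 + 2304·x^4 + 2304·x^5)·Dx^2  (order 2).
h: a_k = 13, 9, -283, 81, 3853, 729, -67723, 6561, …
ICs: h(0) = 13, h′(0) = 9.

f: a_k = 0, 16, 0, -256/3, 0, 4096/5, 0, -65536/7, …
g: a_k = 0, -3, 9/2, -9, 81/4, -243/5, 243/2, -2187/7, …
L₀ := lclm(L_f,L_g); ord L₀ ≤ 2+2.
Differentiate: ansatz ord ≤ ord L₀ ⇒ L.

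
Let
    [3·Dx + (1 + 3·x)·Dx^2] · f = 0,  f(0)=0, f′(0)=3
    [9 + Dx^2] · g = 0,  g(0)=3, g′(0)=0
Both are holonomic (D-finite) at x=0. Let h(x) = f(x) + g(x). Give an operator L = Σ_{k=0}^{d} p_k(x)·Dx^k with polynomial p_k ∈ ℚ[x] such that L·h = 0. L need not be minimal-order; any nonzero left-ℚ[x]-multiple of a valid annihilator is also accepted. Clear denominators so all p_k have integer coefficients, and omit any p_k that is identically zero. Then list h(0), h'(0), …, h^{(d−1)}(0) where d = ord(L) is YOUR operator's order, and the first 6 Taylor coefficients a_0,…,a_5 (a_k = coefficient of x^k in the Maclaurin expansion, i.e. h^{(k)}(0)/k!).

L = (63 + 54·x + 81·x^2)·Dx + (9 + 45·x + 81·x^2 + 81·x^3)·Dx^2 + (7 + 6·x + 9·x^2)·Dx^3 + (1 + 5·x + 9·x^2 + 9·x^3)·Dx^4  (order 4).
h: a_k = 3, 3, -18, 9, -81/8, 243/5, …
ICs: h(0) = 3, h′(0) = 3, h′′(0) = -36, h′′′(0) = 54.

f: a_k = 0, 3, -9/2, 9, -81/4, 243/5, …
g: a_k = 3, 0, -27/2, 0, 81/8, 0, …
h₀=f+g: left-lcm gives L₀, ord ≤ 4.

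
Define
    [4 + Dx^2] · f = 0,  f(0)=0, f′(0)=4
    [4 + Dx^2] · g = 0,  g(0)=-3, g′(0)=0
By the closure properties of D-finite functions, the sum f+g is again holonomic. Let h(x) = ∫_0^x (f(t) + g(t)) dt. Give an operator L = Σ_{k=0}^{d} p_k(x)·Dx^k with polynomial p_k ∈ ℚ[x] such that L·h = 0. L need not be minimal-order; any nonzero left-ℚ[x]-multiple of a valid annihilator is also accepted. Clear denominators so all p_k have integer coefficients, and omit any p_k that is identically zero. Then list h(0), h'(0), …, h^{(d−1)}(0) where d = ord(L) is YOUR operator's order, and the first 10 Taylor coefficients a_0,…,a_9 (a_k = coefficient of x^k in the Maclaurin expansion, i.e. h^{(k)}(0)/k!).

f: a_k = 0, 4, 0, -8/3, 0, 8/15, 0, -16/315, 0, 8/2835, …
g: a_k = -3, 0, 6, 0, -2, 0, 4/15, 0, -2/105, 0, …
h₀=f+g: left-lcm gives L₀, ord ≤ 4.
h=∫h₀ ⇒ L = L₀·Dx.
L = 4·Dx + Dx^3  (order 3).
h: a_k = 0, -3, 2, 2, -2/3, -2/5, 4/45, 4/105, -2/315, -2/945, …
ICs: h(0) = 0, h′(0) = -3, h′′(0) = 4.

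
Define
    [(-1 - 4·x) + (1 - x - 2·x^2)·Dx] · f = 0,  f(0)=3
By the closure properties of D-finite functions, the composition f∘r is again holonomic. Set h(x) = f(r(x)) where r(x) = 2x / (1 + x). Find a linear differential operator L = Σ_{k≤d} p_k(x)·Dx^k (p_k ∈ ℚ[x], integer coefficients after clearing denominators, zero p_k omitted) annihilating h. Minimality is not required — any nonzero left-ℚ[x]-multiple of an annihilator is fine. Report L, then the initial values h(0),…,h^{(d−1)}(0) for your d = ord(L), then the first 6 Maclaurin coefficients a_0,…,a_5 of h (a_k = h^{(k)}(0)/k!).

f: a_k = 3, 3, 9, 15, 33, 63, …
Substitute x→r, Dx→(1/r')Dx; clear ⇒ L₀.
L = (2 + 18·x) + (-1 - x + 9·x^2 + 9·x^3)·Dx  (order 1).
h: a_k = 3, 6, 30, 54, 270, 486, …
ICs: h(0) = 3.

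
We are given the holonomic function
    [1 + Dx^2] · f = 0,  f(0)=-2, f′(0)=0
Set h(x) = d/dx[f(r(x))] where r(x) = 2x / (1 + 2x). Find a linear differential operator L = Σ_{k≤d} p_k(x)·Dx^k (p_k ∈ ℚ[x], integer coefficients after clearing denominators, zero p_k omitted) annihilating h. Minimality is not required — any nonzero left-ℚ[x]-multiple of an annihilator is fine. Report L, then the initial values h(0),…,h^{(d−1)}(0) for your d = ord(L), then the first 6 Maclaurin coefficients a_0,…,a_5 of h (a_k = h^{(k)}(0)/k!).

f: a_k = -2, 0, 1, 0, -1/12, 0, …
Change of var in L_f (x↦r) gives L₀.
h₀' ⇒ L via d/dx closure of L₀.
L = (28 + 96·x + 96·x^2) + (12 + 72·x + 144·x^2 + 96·x^3)·Dx + (1 + 8·x + 24·x^2 + 32·x^3 + 16·x^4)·Dx^2  (order 2).
h: a_k = 0, 8, -48, 560/3, -1760/3, 24016/15, …
ICs: h(0) = 0, h′(0) = 8.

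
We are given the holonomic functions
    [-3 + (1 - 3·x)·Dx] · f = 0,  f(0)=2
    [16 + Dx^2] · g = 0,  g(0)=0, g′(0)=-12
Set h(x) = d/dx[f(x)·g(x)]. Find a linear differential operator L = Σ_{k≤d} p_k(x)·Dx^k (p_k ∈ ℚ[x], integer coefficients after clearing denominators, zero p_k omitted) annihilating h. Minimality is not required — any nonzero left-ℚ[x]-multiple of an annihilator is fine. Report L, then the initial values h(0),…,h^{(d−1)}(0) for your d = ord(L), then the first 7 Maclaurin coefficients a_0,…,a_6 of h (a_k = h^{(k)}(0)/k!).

f: a_k = 2, 6, 18, 54, 162, 486, 1458, …
g: a_k = 0, -12, 0, 32, 0, -128/5, 0, …
f·g: L₀ = L_f ⊗_s L_g, ord ≤ 1·2.
h₀' ⇒ L via d/dx closure of L₀.
L = (-2 - 96·x + 144·x^2) + (-6 + 18·x)·Dx + (1 - 6·x + 9·x^2)·Dx^2  (order 2).
h: a_k = -24, -144, -456, -1824, -7096, -127728/5, -1339096/15, …
ICs: h(0) = -24, h′(0) = -144.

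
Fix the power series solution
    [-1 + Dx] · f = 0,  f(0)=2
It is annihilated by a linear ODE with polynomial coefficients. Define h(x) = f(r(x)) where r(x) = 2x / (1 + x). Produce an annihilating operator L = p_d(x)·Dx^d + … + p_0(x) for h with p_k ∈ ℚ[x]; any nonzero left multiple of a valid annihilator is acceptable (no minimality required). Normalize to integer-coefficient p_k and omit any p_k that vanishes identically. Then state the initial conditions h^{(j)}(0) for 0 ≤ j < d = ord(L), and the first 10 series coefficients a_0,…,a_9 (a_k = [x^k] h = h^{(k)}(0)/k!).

L = -2 + (1 + 2·x + x^2)·Dx  (order 1).
h: a_k = 2, 4, 0, -4/3, 4/3, -4/5, 8/45, 20/63, -64/105, 284/405, …
ICs: h(0) = 2.

f: a_k = 2, 2, 1, 1/3, 1/12, 1/60, 1/360, 1/2520, 1/20160, 1/181440, …
h₀=f(r): pull back L_f along r ⇒ L₀.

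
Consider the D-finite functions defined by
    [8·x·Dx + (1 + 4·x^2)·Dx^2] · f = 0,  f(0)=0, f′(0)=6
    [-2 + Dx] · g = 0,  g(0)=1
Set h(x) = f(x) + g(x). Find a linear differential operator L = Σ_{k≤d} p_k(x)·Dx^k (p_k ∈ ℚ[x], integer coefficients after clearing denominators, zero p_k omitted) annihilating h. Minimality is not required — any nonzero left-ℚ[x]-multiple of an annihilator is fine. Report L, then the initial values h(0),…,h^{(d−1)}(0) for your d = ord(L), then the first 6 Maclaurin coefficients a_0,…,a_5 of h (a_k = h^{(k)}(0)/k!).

L = (8 - 32·x - 32·x^2)·Dx + (-6 + 12·x + 8·x^2 - 16·x^3)·Dx^2 + (1 + 2·x + 4·x^2 + 8·x^3)·Dx^3  (order 3).
h: a_k = 1, 8, 2, -20/3, 2/3, 292/15, …
ICs: h(0) = 1, h′(0) = 8, h′′(0) = 4.

f: a_k = 0, 6, 0, -8, 0, 96/5, …
g: a_k = 1, 2, 2, 4/3, 2/3, 4/15, …
f+g: L₀ = lclm(L_f,L_g), ord ≤ 2+1.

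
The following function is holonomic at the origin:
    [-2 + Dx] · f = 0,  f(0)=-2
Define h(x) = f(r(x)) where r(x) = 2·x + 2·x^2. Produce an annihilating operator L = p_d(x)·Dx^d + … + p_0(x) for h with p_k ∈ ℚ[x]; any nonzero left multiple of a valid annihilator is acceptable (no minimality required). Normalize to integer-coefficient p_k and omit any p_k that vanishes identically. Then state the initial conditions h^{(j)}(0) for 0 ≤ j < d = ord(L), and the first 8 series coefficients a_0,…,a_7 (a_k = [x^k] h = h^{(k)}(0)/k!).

f: a_k = -2, -4, -4, -8/3, -4/3, -8/15, -8/45, -16/315, …
Change of var in L_f (x↦r) gives L₀.
L = (-4 - 8·x) + Dx  (order 1).
h: a_k = -2, -8, -24, -160/3, -304/3, -832/5, -11072/45, -104192/315, …
ICs: h(0) = -2.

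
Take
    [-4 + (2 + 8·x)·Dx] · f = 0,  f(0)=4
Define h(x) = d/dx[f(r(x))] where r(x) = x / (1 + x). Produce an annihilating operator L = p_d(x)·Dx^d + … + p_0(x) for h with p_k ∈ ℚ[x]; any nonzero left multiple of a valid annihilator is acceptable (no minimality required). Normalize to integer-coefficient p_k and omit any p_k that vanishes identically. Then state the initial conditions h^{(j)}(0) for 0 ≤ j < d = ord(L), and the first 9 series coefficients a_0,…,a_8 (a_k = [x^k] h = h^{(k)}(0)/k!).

f: a_k = 4, 8, -8, 16, -40, 112, -336, 1056, -3432, …
Change of var in L_f (x↦r) gives L₀.
Derive L from L₀ (diff closure).
L = (-4 - 10·x) + (-1 - 6·x - 5·x^2)·Dx  (order 1).
h: a_k = 8, -32, 120, -480, 2040, -9024, 40936, -188800, 880920, …
ICs: h(0) = 8.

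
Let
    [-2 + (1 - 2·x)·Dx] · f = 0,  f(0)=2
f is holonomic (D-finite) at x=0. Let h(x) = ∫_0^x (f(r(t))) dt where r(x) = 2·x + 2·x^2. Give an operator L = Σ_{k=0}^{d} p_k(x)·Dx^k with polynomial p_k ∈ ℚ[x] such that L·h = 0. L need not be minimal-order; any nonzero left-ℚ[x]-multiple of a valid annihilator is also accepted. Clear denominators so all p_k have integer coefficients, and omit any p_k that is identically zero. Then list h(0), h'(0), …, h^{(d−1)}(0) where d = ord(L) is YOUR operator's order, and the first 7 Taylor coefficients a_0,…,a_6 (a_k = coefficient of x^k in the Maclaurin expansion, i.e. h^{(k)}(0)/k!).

f: a_k = 2, 4, 8, 16, 32, 64, 128, …
L₀ from L_f via x↦r, Dx↦r'^{-1}Dx.
Integrate: L := L₀·Dx.
L = (4 + 8·x)·Dx + (-1 + 4·x + 4·x^2)·Dx^2  (order 2).
h: a_k = 0, 2, 4, 40/3, 48, 928/5, 2240/3, …
ICs: h(0) = 0, h′(0) = 2.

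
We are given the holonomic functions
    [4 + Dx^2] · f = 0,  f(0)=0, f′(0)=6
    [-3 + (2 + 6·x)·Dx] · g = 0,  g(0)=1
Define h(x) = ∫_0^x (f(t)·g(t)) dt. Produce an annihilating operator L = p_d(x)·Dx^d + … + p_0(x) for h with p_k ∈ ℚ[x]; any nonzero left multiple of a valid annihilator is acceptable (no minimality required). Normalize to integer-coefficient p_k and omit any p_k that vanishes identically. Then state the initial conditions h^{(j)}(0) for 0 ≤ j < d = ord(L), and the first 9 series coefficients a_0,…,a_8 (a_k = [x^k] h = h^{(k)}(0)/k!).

f: a_k = 0, 6, 0, -4, 0, 4/5, 0, -8/105, 0, …
g: a_k = 1, 3/2, -9/8, 27/16, -405/128, 1701/256, -15309/1024, 72171/2048, -2814669/32768, …
Sym-product of L_f,L_g gives L₀ (≤ ord 2).
h=∫₀ˣh₀: take L = L₀·Dx.
L = (43 + 96·x + 144·x^2)·Dx + (-12 - 36·x)·Dx^2 + (4 + 24·x + 36·x^2)·Dx^3  (order 3).
h: a_k = 0, 0, 3, 3, -43/16, 33/40, -4379/1920, 21963/4480, -838883/86016, …
ICs: h(0) = 0, h′(0) = 0, h′′(0) = 6.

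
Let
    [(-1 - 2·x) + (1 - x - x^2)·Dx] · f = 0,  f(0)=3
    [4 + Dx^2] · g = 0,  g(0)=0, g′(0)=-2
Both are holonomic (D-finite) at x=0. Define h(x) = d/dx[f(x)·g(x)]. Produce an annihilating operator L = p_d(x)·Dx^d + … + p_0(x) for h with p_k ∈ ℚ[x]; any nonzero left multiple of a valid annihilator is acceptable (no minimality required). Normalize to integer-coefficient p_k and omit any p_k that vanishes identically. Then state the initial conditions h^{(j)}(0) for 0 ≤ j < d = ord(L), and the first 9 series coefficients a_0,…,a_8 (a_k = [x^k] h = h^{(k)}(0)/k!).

f: a_k = 3, 3, 6, 9, 15, 24, 39, 63, 102, …
g: a_k = 0, -2, 0, 4/3, 0, -4/15, 0, 8/315, 0, …
L₀ := L_f ⊗_s L_g (sym. prod.), ord ≤ 2.
Differentiate: ansatz ord ≤ ord L₀ ⇒ L.
L = (-6 - 16·x - 8·x^2 + 16·x^3 + 8·x^4) + (-1 + 2·x + 12·x^2 + 8·x^3)·Dx + (1 - 3·x - x^2 + 4·x^3 + 2·x^4)·Dx^2  (order 2).
h: a_k = -6, -12, -24, -56, -114, -1104/5, -1250/3, -80912/105, -4208/3, …
ICs: h(0) = -6, h′(0) = -12.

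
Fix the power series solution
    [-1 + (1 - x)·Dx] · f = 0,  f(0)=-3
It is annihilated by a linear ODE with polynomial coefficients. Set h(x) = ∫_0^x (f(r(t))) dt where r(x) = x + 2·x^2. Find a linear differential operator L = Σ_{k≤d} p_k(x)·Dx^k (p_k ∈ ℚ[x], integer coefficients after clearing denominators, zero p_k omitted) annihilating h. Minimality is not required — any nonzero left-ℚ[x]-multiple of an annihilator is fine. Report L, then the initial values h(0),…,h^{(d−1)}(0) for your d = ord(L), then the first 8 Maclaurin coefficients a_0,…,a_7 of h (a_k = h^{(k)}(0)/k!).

L = (1 + 4·x)·Dx + (-1 + x + 2·x^2)·Dx^2  (order 2).
h: a_k = 0, -3, -3/2, -3, -15/4, -33/5, -21/2, -129/7, …
ICs: h(0) = 0, h′(0) = -3.

f: a_k = -3, -3, -3, -3, -3, -3, -3, -3, …
f∘r: x↦r, Dx↦Dx/r' in L_f ⇒ L₀.
h=∫₀ˣh₀: take L = L₀·Dx.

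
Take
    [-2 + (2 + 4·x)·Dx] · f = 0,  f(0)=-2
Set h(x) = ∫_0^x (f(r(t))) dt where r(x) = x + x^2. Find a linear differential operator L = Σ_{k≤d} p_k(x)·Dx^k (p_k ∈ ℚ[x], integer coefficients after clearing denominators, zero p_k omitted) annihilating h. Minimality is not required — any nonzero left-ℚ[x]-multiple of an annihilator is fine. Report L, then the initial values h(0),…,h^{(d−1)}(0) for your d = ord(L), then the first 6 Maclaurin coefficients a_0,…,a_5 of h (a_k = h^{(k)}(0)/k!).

f: a_k = -2, -2, 1, -1, 5/4, -7/4, …
h₀=f(r): pull back L_f along r ⇒ L₀.
∫: right-multiply L₀ by Dx.
L = (-1 - 2·x)·Dx + (1 + 2·x + 2·x^2)·Dx^2  (order 2).
h: a_k = 0, -2, -1, -1/3, 1/4, -3/20, …
ICs: h(0) = 0, h′(0) = -2.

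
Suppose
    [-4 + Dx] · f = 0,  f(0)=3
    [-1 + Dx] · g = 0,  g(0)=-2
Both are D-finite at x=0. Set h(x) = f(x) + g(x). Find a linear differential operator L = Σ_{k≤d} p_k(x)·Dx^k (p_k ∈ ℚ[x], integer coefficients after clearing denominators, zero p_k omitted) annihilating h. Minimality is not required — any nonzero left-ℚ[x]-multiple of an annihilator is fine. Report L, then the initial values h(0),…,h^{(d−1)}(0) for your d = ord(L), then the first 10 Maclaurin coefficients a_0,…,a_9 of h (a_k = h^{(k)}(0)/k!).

f: a_k = 3, 12, 24, 32, 32, 128/5, 256/15, 1024/105, 512/105, 2048/945, …
g: a_k = -2, -2, -1, -1/3, -1/12, -1/60, -1/360, -1/2520, -1/20160, -1/181440, …
Weyl lclm of L_f,L_g ⇒ L₀ (ord ≤ 2).
L = 4 - 5·Dx + Dx^2  (order 2).
h: a_k = 1, 10, 23, 95/3, 383/12, 307/12, 6143/360, 4915/504, 98303/20160, 78643/36288, …
ICs: h(0) = 1, h′(0) = 10.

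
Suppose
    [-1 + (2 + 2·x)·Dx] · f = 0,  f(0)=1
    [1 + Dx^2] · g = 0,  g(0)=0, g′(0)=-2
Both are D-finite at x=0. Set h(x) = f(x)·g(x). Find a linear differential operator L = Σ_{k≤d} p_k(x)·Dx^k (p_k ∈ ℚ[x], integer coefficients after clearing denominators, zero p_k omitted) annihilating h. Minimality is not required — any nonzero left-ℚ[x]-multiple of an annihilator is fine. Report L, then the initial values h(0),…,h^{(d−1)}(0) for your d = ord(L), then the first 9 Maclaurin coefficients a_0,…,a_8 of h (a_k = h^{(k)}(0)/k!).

L = (7 + 8·x + 4·x^2) + (-4 - 4·x)·Dx + (4 + 8·x + 4·x^2)·Dx^2  (order 2).
h: a_k = 0, -2, -1, 7/12, 1/24, 19/960, -27/640, 983/32256, -7727/322560, …
ICs: h(0) = 0, h′(0) = -2.

f: a_k = 1, 1/2, -1/8, 1/16, -5/128, 7/256, -21/1024, 33/2048, -429/32768, …
g: a_k = 0, -2, 0, 1/3, 0, -1/60, 0, 1/2520, 0, …
h₀=f·g: eliminate ⇒ L₀, order ≤ 1·2.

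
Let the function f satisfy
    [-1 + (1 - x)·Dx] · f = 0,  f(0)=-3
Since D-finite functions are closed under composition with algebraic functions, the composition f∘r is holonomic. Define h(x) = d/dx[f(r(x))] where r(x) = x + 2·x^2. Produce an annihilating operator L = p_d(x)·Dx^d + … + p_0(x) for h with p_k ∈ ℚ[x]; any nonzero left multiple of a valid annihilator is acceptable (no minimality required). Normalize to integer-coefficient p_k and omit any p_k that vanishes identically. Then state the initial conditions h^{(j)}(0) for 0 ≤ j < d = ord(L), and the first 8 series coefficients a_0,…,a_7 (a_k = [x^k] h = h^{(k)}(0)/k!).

f: a_k = -3, -3, -3, -3, -3, -3, -3, -3, …
h₀=f(r): pull back L_f along r ⇒ L₀.
h₀' ⇒ L via d/dx closure of L₀.
L = (6 + 12·x + 24·x^2) + (-1 - 3·x + 6·x^2 + 8·x^3)·Dx  (order 1).
h: a_k = -3, -18, -45, -132, -315, -774, -1785, -4104, …
ICs: h(0) = -3.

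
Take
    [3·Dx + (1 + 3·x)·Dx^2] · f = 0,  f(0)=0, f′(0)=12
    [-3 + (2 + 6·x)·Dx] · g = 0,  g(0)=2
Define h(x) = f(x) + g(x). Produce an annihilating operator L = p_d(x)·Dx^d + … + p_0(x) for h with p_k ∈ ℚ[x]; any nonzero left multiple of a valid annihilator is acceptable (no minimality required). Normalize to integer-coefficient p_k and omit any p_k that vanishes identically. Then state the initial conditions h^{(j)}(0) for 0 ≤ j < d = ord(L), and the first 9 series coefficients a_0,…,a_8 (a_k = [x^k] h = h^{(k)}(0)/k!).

L = 9·Dx + (15 + 45·x)·Dx^2 + (2 + 12·x + 18·x^2)·Dx^3  (order 3).
h: a_k = 2, 15, -81/4, 315/8, -5589/64, 132921/640, -264141/512, 9463149/7168, -56562381/16384, …
ICs: h(0) = 2, h′(0) = 15, h′′(0) = -81/2.

f: a_k = 0, 12, -18, 36, -81, 972/5, -486, 8748/7, -6561/2, …
g: a_k = 2, 3, -9/4, 27/8, -405/64, 1701/128, -15309/512, 72171/1024, -2814669/16384, …
h₀=f+g: left-lcm gives L₀, ord ≤ 3.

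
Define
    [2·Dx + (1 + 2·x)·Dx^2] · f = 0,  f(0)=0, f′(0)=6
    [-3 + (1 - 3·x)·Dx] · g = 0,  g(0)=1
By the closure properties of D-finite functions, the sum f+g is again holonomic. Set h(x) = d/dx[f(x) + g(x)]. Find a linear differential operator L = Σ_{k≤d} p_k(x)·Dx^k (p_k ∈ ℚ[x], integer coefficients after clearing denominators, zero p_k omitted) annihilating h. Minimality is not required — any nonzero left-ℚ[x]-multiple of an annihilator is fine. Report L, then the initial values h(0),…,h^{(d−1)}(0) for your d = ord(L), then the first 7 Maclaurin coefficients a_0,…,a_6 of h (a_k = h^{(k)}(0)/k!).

L = (-78 - 36·x) + (-23 - 132·x - 72·x^2)·Dx + (4 - x - 27·x^2 - 18·x^3)·Dx^2  (order 2).
h: a_k = 9, 6, 105, 276, 1311, 4182, 15693, …
ICs: h(0) = 9, h′(0) = 6.

f: a_k = 0, 6, -6, 8, -12, 96/5, -32, …
g: a_k = 1, 3, 9, 27, 81, 243, 729, …
Sum ⇒ L₀ = lclm(L_f,L_g) in ℚ(x)⟨Dx⟩.
Differentiate: ansatz ord ≤ ord L₀ ⇒ L.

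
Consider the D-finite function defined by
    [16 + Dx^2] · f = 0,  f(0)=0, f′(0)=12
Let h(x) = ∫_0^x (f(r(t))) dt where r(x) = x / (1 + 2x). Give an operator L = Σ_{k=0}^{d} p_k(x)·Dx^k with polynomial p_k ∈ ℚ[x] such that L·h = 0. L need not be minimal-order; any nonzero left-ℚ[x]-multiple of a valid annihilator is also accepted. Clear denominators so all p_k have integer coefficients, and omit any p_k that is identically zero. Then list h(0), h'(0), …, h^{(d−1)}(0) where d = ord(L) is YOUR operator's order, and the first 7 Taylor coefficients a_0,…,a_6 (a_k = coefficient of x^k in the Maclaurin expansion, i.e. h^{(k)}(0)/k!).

f: a_k = 0, 12, 0, -32, 0, 128/5, 0, …
h₀=f(r): pull back L_f along r ⇒ L₀.
h=∫₀ˣh₀: take L = L₀·Dx.
L = 16·Dx + (4 + 24·x + 48·x^2 + 32·x^3)·Dx^2 + (1 + 8·x + 24·x^2 + 32·x^3 + 16·x^4)·Dx^3  (order 3).
h: a_k = 0, 0, 6, -8, 4, 96/5, -1376/15, …
ICs: h(0) = 0, h′(0) = 0, h′′(0) = 12.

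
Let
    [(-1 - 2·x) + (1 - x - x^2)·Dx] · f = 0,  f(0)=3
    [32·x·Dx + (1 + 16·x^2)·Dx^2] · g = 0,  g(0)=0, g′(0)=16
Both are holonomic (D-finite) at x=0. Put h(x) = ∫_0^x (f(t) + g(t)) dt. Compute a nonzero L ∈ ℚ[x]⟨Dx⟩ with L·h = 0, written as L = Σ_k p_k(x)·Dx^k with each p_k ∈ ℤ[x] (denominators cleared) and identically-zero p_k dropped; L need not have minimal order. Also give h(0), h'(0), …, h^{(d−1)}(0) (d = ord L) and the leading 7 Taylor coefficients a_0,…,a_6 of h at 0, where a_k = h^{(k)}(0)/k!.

f: a_k = 3, 3, 6, 9, 15, 24, 39, …
g: a_k = 0, 16, 0, -256/3, 0, 4096/5, 0, …
f+g: L₀ = lclm(L_f,L_g), ord ≤ 1+2.
h=∫h₀ ⇒ L = L₀·Dx.
L = (-64 + 256·x + 3904·x^2 + 6912·x^3 + 9696·x^4 + 1536·x^6)·Dx^2 + (25 + 24·x - 542·x^2 + 780·x^3 + 6800·x^4 + 6560·x^5 + 768·x^6 + 1536·x^7)·Dx^3 + (-2 - 17·x - 62·x^2 - 202·x^3 - 445·x^4 + 1136·x^5 + 576·x^6 + 256·x^7 + 256·x^8)·Dx^4  (order 4).
h: a_k = 0, 3, 19/2, 2, -229/12, 3, 2108/15, …
ICs: h(0) = 0, h′(0) = 3, h′′(0) = 19, h′′′(0) = 12.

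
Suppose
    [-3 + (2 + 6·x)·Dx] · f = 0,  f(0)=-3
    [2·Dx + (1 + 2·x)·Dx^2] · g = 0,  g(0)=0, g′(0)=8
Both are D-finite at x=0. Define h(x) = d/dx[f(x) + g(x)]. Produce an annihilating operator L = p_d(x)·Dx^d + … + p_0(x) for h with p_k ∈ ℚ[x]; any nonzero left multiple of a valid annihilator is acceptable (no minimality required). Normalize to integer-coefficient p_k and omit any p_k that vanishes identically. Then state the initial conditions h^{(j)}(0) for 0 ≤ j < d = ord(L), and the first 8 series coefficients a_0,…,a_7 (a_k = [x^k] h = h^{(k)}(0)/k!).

L = (-6 + 36·x) + (5 + 84·x + 180·x^2)·Dx + (2 + 22·x + 72·x^2 + 72·x^3)·Dx^2  (order 2).
h: a_k = 7/2, -37/4, 269/16, -833/32, 7253/256, 6709/512, -467015/2048, 4249703/4096, …
ICs: h(0) = 7/2, h′(0) = -37/4.

f: a_k = -3, -9/2, 27/8, -81/16, 1215/128, -5103/256, 45927/1024, -216513/2048, …
g: a_k = 0, 8, -8, 32/3, -16, 128/5, -128/3, 512/7, …
L₀ := lclm(L_f,L_g); ord L₀ ≤ 1+2.
Derive L from L₀ (diff closure).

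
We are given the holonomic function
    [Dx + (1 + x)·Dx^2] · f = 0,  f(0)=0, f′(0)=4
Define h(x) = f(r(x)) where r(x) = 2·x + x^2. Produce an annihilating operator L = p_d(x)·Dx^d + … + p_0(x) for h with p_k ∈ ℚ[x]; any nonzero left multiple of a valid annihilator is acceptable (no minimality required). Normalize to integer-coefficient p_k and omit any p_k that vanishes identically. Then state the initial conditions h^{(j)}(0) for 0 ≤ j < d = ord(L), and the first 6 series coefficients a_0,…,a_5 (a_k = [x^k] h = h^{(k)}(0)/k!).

f: a_k = 0, 4, -2, 4/3, -1, 4/5, …
Substitute x→r, Dx→(1/r')Dx; clear ⇒ L₀.
L = Dx + (1 + x)·Dx^2  (order 2).
h: a_k = 0, 8, -4, 8/3, -2, 8/5, …
ICs: h(0) = 0, h′(0) = 8.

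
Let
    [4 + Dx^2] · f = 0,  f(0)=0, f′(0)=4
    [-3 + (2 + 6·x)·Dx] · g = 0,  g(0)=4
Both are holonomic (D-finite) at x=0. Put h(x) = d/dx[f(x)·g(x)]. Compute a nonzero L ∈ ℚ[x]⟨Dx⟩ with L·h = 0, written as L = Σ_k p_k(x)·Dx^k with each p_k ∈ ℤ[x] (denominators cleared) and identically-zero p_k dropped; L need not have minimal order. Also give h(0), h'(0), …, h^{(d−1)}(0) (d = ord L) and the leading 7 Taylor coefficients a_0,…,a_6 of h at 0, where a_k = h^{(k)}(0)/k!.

f: a_k = 0, 4, 0, -8/3, 0, 8/15, 0, …
g: a_k = 4, 6, -9/2, 27/4, -405/32, 1701/64, -15309/256, …
L₀ := L_f ⊗_s L_g (sym. prod.), ord ≤ 2.
h=h₀': d/dx-closure on L₀ ⇒ L.
L = (1453 + 11712·x + 26784·x^2 + 27648·x^3 + 20736·x^4) + (132 - 756·x - 5184·x^2 - 5184·x^3)·Dx + (172 + 1416·x + 4428·x^2 + 6912·x^3 + 5184·x^4)·Dx^2  (order 2).
h: a_k = 16, 48, -86, 44, -4379/24, 21963/40, -838883/576, …
ICs: h(0) = 16, h′(0) = 48.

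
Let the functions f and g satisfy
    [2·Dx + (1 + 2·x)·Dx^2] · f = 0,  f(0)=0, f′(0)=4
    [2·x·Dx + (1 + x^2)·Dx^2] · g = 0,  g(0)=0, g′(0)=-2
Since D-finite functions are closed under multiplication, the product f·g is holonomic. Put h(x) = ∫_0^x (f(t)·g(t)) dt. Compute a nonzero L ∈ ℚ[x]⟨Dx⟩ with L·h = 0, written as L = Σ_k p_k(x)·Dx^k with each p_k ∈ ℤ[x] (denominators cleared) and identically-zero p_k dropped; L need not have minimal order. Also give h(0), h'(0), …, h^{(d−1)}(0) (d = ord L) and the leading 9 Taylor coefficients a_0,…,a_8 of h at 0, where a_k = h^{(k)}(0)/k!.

f: a_k = 0, 4, -4, 16/3, -8, 64/5, -64/3, 256/7, -64, …
g: a_k = 0, -2, 0, 2/3, 0, -2/5, 0, 2/7, 0, …
h₀=f·g: eliminate ⇒ L₀, order ≤ 2·2.
∫: right-multiply L₀ by Dx.
L = (24 + 80·x + 88·x^2 + 240·x^3 + 240·x^4 + 208·x^5 + 16·x^7)·Dx^2 + (12 + 80·x + 332·x^2 + 608·x^3 + 880·x^4 + 744·x^5 + 560·x^6 + 24·x^7 + 56·x^8)·Dx^3 + (12 + 52·x + 168·x^2 + 372·x^3 + 516·x^4 + 564·x^5 + 384·x^6 + 276·x^7 + 24·x^8 + 32·x^9)·Dx^4 + (2 + 12·x + 34·x^2 + 64·x^3 + 87·x^4 + 96·x^5 + 84·x^6 + 48·x^7 + 33·x^8 + 4·x^9 + 4·x^10)·Dx^5  (order 5).
h: a_k = 0, 0, 0, -8/3, 2, -8/5, 20/9, -152/45, 73/15, …
ICs: h(0) = 0, h′(0) = 0, h′′(0) = 0, h′′′(0) = -16, h′′′′(0) = 48.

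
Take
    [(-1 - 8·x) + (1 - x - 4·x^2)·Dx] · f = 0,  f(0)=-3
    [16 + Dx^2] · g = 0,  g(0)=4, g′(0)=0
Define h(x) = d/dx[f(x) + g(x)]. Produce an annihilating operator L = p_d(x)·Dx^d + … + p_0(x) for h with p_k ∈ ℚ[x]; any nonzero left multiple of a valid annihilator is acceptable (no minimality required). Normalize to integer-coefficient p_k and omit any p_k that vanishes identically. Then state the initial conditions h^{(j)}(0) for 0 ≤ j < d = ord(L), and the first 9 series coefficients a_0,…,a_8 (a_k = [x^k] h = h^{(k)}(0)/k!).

f: a_k = -3, -3, -15, -27, -87, -195, -543, -1323, -3495, …
g: a_k = 4, 0, -32, 0, 128/3, 0, -1024/45, 0, 2048/315, …
Weyl lclm of L_f,L_g ⇒ L₀ (ord ≤ 3).
h₀' ⇒ L via d/dx closure of L₀.
L = (6848 + 35072·x + 150784·x^2 + 87040·x^3 + 204800·x^4 + 147456·x^5 + 196608·x^6) + (-560 - 4048·x + 5184·x^2 + 13952·x^3 + 2560·x^4 + 18432·x^5 + 57344·x^6 + 65536·x^7)·Dx + (428 + 2192·x + 9424·x^2 + 5440·x^3 + 12800·x^4 + 9216·x^5 + 12288·x^6)·Dx^2 + (-35 - 253·x + 324·x^2 + 872·x^3 + 160·x^4 + 1152·x^5 + 3584·x^6 + 4096·x^7)·Dx^3  (order 3).
h: a_k = -3, -94, -81, -532/3, -975, -50918/15, -9261, -8791016/315, -79083, …
ICs: h(0) = -3, h′(0) = -94, h′′(0) = -162.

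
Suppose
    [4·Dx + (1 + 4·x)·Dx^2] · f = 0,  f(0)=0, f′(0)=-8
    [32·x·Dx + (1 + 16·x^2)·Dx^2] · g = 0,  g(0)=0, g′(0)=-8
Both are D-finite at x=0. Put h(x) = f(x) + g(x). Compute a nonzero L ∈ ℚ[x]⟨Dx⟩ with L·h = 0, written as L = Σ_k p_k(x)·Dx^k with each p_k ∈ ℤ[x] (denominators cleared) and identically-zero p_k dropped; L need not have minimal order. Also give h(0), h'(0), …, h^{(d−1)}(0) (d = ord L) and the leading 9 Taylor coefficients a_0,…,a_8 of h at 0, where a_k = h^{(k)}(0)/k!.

f: a_k = 0, -8, 16, -128/3, 128, -2048/5, 4096/3, -32768/7, 16384, …
g: a_k = 0, -8, 0, 128/3, 0, -2048/5, 0, 32768/7, 0, …
L₀ := lclm(L_f,L_g); ord L₀ ≤ 2+2.
L = (-32 - 384·x + 1536·x^2 + 2048·x^3)·Dx + (-16 - 64·x + 3072·x^3 + 4096·x^4)·Dx^2 + (-1 + 4·x + 32·x^2 + 128·x^3 + 768·x^4 + 1024·x^5)·Dx^3  (order 3).
h: a_k = 0, -16, 16, 0, 128, -4096/5, 4096/3, 0, 16384, …
ICs: h(0) = 0, h′(0) = -16, h′′(0) = 32.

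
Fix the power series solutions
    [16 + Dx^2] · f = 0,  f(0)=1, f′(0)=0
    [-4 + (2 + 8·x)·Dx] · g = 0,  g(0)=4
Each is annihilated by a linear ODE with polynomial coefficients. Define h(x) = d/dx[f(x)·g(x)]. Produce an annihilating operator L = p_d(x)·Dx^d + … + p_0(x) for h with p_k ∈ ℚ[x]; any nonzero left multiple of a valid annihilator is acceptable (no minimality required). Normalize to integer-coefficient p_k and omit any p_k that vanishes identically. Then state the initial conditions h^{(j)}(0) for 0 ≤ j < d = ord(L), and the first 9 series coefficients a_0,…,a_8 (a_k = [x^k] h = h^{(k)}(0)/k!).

L = (212 + 2304·x + 8704·x^2 + 16384·x^3 + 16384·x^4) + (-4 - 144·x - 768·x^2 - 1024·x^3)·Dx + (7 + 88·x + 432·x^2 + 1024·x^3 + 1024·x^4)·Dx^2  (order 2).
h: a_k = 8, -80, -144, 800/3, 1040/3, -11168/15, 89824/45, -2819008/315, 1294224/35, …
ICs: h(0) = 8, h′(0) = -80.

f: a_k = 1, 0, -8, 0, 32/3, 0, -256/45, 0, 512/315, …
g: a_k = 4, 8, -8, 16, -40, 112, -336, 1056, -3432, …
f·g: L₀ = L_f ⊗_s L_g, ord ≤ 2·1.
h=h₀': d/dx-closure on L₀ ⇒ L.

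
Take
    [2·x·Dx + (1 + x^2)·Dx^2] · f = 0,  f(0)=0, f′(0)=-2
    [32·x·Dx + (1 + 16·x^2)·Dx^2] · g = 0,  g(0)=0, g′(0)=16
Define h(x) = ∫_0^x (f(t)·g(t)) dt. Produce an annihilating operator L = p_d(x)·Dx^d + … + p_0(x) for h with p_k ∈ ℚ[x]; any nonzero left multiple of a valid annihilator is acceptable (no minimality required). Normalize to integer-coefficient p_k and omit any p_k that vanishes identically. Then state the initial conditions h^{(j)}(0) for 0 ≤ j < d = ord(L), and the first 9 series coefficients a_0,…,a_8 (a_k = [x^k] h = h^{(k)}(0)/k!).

f: a_k = 0, -2, 0, 2/3, 0, -2/5, 0, 2/7, 0, …
g: a_k = 0, 16, 0, -256/3, 0, 4096/5, 0, -65536/7, 0, …
L₀ := L_f ⊗_s L_g (sym. prod.), ord ≤ 4.
∫: right-multiply L₀ by Dx.
L = (-384·x - 10880·x^3 - 16384·x^5 + 34816·x^7 + 98304·x^9)·Dx^2 + (-68 - 3916·x^2 - 19584·x^4 - 14336·x^6 + 121856·x^8 + 147456·x^10)·Dx^3 + (-136·x - 2632·x^3 - 6528·x^5 + 16448·x^7 + 69632·x^9 + 49152·x^11)·Dx^4 + (-1 - 34·x^2 - 305·x^4 + 4880·x^8 + 8704·x^10 + 4096·x^12)·Dx^5  (order 5).
h: a_k = 0, 0, 0, -32/3, 0, 544/15, 0, -76576/315, 0, …
ICs: h(0) = 0, h′(0) = 0, h′′(0) = 0, h′′′(0) = -64, h′′′′(0) = 0.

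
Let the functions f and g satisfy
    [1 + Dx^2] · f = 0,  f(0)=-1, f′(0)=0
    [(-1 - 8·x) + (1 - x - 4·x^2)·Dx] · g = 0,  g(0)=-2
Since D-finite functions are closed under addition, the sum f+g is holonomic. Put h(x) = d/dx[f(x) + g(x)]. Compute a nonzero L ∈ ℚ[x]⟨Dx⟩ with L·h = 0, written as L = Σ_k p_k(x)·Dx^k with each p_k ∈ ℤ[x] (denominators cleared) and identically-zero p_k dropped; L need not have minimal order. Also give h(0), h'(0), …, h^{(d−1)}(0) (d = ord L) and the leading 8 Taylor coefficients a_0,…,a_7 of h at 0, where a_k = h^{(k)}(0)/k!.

L = (706 + 4324·x + 19178·x^2 + 15080·x^3 + 30400·x^4 + 1152·x^5 + 1536·x^6) + (-55 - 431·x + 153·x^2 + 1009·x^3 + 3620·x^4 + 5904·x^5 + 448·x^6 + 512·x^7)·Dx + (706 + 4324·x + 19178·x^2 + 15080·x^3 + 30400·x^4 + 1152·x^5 + 1536·x^6)·Dx^2 + (-55 - 431·x + 153·x^2 + 1009·x^3 + 3620·x^4 + 5904·x^5 + 448·x^6 + 512·x^7)·Dx^3  (order 3).
h: a_k = -2, -19, -54, -1393/6, -650, -260639/120, -6174, -93945601/5040, …
ICs: h(0) = -2, h′(0) = -19, h′′(0) = -108.

f: a_k = -1, 0, 1/2, 0, -1/24, 0, 1/720, 0, …
g: a_k = -2, -2, -10, -18, -58, -130, -362, -882, …
f+g: L₀ = lclm(L_f,L_g), ord ≤ 2+1.
h₀' ⇒ L via d/dx closure of L₀.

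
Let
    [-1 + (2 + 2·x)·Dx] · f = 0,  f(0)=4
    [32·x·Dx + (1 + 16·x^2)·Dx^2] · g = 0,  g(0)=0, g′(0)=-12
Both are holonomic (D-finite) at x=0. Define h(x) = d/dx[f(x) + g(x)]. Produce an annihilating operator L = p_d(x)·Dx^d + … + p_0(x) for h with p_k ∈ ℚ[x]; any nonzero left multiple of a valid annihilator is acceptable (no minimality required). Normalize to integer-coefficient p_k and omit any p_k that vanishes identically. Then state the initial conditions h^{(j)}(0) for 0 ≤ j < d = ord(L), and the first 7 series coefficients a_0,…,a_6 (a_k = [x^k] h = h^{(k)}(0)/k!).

L = (-64 - 160·x + 3072·x^2 + 1536·x^3) + (-131 - 256·x + 5920·x^2 + 12288·x^3 + 5376·x^4)·Dx + (-2 + 126·x + 192·x^2 + 2112·x^3 + 3584·x^4 + 1536·x^5)·Dx^2  (order 2).
h: a_k = -10, -1, 771/4, -5/8, -196573/64, -63/128, 25166055/512, …
ICs: h(0) = -10, h′(0) = -1.

f: a_k = 4, 2, -1/2, 1/4, -5/32, 7/64, -21/256, …
g: a_k = 0, -12, 0, 64, 0, -3072/5, 0, …
h₀=f+g: left-lcm gives L₀, ord ≤ 3.
Differentiate: ansatz ord ≤ ord L₀ ⇒ L.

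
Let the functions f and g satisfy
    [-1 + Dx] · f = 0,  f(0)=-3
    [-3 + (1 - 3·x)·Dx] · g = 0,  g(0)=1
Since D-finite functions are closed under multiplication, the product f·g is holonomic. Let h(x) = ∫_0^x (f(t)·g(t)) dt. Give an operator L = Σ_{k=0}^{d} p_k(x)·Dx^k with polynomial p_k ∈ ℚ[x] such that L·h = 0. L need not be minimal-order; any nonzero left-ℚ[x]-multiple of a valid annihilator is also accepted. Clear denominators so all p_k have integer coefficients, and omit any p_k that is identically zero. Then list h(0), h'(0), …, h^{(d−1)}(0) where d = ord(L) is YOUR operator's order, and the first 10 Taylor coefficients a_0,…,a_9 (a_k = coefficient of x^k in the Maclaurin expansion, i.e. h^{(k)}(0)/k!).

L = (4 - 3·x)·Dx + (-1 + 3·x)·Dx^2  (order 2).
h: a_k = 0, -3, -6, -25/2, -113/4, -2713/40, -5087/30, -104647/240, -1538311/1344, -369194641/120960, …
ICs: h(0) = 0, h′(0) = -3.

f: a_k = -3, -3, -3/2, -1/2, -1/8, -1/40, -1/240, -1/1680, -1/13440, -1/120960, …
g: a_k = 1, 3, 9, 27, 81, 243, 729, 2187, 6561, 19683, …
L₀ := L_f ⊗_s L_g (sym. prod.), ord ≤ 1.
Integrate: L := L₀·Dx.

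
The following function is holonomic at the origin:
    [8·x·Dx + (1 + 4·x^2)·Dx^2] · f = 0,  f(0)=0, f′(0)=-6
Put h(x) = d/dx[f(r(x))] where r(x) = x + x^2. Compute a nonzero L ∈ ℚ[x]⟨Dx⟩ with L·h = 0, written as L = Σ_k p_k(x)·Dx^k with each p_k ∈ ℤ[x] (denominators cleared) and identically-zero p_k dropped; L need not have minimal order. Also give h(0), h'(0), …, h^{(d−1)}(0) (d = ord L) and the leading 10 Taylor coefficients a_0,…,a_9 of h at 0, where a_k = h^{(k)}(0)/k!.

f: a_k = 0, -6, 0, 8, 0, -96/5, 0, 384/7, 0, -512/3, …
Substitute x→r, Dx→(1/r')Dx; clear ⇒ L₀.
Derive L from L₀ (diff closure).
L = (-2 + 8·x + 32·x^2 + 48·x^3 + 24·x^4) + (1 + 2·x + 4·x^2 + 16·x^3 + 20·x^4 + 8·x^5)·Dx  (order 1).
h: a_k = -6, -12, 24, 96, 24, -528, -960, 1536, 7968, 3648, …
ICs: h(0) = -6.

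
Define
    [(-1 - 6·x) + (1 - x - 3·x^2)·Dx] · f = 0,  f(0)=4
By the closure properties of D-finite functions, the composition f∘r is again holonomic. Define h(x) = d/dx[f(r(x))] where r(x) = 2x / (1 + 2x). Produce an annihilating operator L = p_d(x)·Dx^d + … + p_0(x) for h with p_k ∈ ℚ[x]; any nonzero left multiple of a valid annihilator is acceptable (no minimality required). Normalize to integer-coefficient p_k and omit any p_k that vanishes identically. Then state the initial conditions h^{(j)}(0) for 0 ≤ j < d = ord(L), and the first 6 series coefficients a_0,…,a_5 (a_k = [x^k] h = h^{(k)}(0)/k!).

L = (12 + 72·x + 576·x^2 + 672·x^3) + (-1 - 18·x - 48·x^2 + 136·x^3 + 336·x^4)·Dx  (order 1).
h: a_k = 8, 96, 0, 2304, -5760, 55296, …
ICs: h(0) = 8.

f: a_k = 4, 4, 16, 28, 76, 160, …
f∘r: x↦r, Dx↦Dx/r' in L_f ⇒ L₀.
Differentiate: ansatz ord ≤ ord L₀ ⇒ L.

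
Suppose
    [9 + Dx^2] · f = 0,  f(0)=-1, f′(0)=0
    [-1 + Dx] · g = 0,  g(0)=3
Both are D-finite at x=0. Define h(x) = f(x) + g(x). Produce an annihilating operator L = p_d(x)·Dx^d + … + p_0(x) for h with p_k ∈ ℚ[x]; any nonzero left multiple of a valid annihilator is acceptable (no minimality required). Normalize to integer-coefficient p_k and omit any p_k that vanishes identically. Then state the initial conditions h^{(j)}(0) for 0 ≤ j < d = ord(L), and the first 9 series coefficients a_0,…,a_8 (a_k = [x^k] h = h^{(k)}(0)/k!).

f: a_k = -1, 0, 9/2, 0, -27/8, 0, 81/80, 0, -729/4480, …
g: a_k = 3, 3, 3/2, 1/2, 1/8, 1/40, 1/240, 1/1680, 1/13440, …
h₀=f+g: left-lcm gives L₀, ord ≤ 3.
L = -9 + 9·Dx - Dx^2 + Dx^3  (order 3).
h: a_k = 2, 3, 6, 1/2, -13/4, 1/40, 61/60, 1/1680, -1093/6720, …
ICs: h(0) = 2, h′(0) = 3, h′′(0) = 12.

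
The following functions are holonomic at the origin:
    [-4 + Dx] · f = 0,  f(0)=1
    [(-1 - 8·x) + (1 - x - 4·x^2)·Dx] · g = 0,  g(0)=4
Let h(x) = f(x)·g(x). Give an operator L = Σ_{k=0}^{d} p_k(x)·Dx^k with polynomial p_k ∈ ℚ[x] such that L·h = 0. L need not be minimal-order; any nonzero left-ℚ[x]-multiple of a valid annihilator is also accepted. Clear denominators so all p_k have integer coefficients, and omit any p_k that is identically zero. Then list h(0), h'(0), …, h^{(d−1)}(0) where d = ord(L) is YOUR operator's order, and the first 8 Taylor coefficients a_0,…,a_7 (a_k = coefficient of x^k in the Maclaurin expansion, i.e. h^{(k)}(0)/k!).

f: a_k = 1, 4, 8, 32/3, 32/3, 128/15, 256/45, 1024/315, …
g: a_k = 4, 4, 20, 36, 116, 260, 724, 1764, …
L₀ := L_f ⊗_s L_g (sym. prod.), ord ≤ 1.
L = (5 + 4·x - 16·x^2) + (-1 + x + 4·x^2)·Dx  (order 1).
h: a_k = 4, 20, 68, 572/3, 1516/3, 19532/15, 30116/9, 2698844/315, …
ICs: h(0) = 4.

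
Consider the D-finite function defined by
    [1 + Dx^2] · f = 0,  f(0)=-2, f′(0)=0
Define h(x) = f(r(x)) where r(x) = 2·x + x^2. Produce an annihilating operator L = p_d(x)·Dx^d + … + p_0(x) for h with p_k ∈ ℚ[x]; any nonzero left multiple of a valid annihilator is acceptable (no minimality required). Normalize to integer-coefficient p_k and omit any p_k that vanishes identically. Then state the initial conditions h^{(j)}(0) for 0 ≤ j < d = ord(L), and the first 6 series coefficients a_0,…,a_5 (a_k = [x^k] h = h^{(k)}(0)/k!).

f: a_k = -2, 0, 1, 0, -1/12, 0, …
L₀ from L_f via x↦r, Dx↦r'^{-1}Dx.
L = (4 + 12·x + 12·x^2 + 4·x^3) - Dx + (1 + x)·Dx^2  (order 2).
h: a_k = -2, 0, 4, 4, -1/3, -8/3, …
ICs: h(0) = -2, h′(0) = 0.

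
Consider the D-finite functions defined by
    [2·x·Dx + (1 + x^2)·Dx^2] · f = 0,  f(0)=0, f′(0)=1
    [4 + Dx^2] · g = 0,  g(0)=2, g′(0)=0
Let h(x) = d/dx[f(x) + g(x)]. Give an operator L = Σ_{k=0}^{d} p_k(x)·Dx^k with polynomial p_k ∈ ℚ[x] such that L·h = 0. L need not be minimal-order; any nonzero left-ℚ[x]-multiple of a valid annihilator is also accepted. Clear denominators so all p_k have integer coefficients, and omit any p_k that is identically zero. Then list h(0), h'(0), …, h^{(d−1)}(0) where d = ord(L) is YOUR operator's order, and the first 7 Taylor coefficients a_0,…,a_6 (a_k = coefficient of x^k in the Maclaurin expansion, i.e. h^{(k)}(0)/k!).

L = (-32·x + 80·x^3 + 16·x^5) + (4 + 32·x^2 + 36·x^4 + 8·x^6)·Dx + (-8·x + 20·x^3 + 4·x^5)·Dx^2 + (1 + 8·x^2 + 9·x^4 + 2·x^6)·Dx^3  (order 3).
h: a_k = 1, -8, -1, 16/3, 1, -16/15, -1, …
ICs: h(0) = 1, h′(0) = -8, h′′(0) = -2.

f: a_k = 0, 1, 0, -1/3, 0, 1/5, 0, …
g: a_k = 2, 0, -4, 0, 4/3, 0, -8/45, …
f+g: L₀ = lclm(L_f,L_g), ord ≤ 2+2.
Derive L from L₀ (diff closure).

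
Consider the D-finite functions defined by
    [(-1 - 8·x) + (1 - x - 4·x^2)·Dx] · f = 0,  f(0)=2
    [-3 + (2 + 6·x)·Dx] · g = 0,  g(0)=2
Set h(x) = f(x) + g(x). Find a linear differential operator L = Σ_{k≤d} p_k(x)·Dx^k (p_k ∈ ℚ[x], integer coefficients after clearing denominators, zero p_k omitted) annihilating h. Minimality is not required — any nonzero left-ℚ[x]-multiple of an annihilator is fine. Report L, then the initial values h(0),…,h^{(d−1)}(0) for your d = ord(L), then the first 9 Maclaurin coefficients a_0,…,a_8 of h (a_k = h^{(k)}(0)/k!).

f: a_k = 2, 2, 10, 18, 58, 130, 362, 882, 2330, …
g: a_k = 2, 3, -9/4, 27/8, -405/64, 1701/128, -15309/512, 72171/1024, -2814669/16384, …
L₀ := lclm(L_f,L_g); ord L₀ ≤ 1+1.
L = (-69 - 387·x - 900·x^2 - 1440·x^3) + (49 + 318·x + 1257·x^2 + 3240·x^3 + 3600·x^4)·Dx + (2 - 46·x - 234·x^2 + 86·x^3 + 1440·x^4 + 1440·x^5)·Dx^2  (order 2).
h: a_k = 4, 5, 31/4, 171/8, 3307/64, 18341/128, 170035/512, 975339/1024, 35360051/16384, …
ICs: h(0) = 4, h′(0) = 5.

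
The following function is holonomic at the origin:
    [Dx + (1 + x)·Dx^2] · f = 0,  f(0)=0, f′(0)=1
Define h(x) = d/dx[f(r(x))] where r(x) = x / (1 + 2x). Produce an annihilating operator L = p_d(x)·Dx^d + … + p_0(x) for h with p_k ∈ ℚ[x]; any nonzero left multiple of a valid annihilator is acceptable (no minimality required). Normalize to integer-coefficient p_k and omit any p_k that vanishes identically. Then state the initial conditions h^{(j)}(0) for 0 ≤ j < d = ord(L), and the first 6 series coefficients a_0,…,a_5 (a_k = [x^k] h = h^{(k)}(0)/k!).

f: a_k = 0, 1, -1/2, 1/3, -1/4, 1/5, …
h₀=f(r): pull back L_f along r ⇒ L₀.
h=h₀': d/dx-closure on L₀ ⇒ L.
L = (5 + 12·x) + (1 + 5·x + 6·x^2)·Dx  (order 1).
h: a_k = 1, -5, 19, -65, 211, -665, …
ICs: h(0) = 1.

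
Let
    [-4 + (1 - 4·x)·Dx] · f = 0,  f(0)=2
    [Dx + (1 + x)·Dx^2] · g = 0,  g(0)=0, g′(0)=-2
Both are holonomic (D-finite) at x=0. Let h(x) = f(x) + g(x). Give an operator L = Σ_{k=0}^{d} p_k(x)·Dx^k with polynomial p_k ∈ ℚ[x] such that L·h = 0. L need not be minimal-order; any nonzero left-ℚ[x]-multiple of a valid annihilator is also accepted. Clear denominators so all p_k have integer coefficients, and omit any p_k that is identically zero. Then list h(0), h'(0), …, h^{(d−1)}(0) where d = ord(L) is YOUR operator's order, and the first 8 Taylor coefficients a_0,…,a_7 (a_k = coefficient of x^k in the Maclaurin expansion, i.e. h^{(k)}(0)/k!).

L = (112 + 32·x)·Dx + (94 + 208·x + 64·x^2)·Dx^2 + (-9 + 23·x + 48·x^2 + 16·x^3)·Dx^3  (order 3).
h: a_k = 2, 6, 33, 382/3, 1025/2, 10238/5, 24577/3, 229374/7, …
ICs: h(0) = 2, h′(0) = 6, h′′(0) = 66.

f: a_k = 2, 8, 32, 128, 512, 2048, 8192, 32768, …
g: a_k = 0, -2, 1, -2/3, 1/2, -2/5, 1/3, -2/7, …
h₀=f+g: left-lcm gives L₀, ord ≤ 3.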